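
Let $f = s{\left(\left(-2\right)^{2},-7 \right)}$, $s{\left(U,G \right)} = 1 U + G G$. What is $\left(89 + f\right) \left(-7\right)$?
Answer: $-994$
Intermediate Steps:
$s{\left(U,G \right)} = U + G^{2}$
$f = 53$ ($f = \left(-2\right)^{2} + \left(-7\right)^{2} = 4 + 49 = 53$)
$\left(89 + f\right) \left(-7\right) = \left(89 + 53\right) \left(-7\right) = 142 \left(-7\right) = -994$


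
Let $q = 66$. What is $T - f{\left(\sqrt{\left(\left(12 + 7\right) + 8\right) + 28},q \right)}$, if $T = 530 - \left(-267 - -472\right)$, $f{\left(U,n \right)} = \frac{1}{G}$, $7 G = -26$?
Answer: $\frac{8457}{26} \approx 325.27$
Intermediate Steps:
$G = - \frac{26}{7}$ ($G = \frac{1}{7} \left(-26\right) = - \frac{26}{7} \approx -3.7143$)
$f{\left(U,n \right)} = - \frac{7}{26}$ ($f{\left(U,n \right)} = \frac{1}{- \frac{26}{7}} = - \frac{7}{26}$)
$T = 325$ ($T = 530 - \left(-267 + 472\right) = 530 - 205 = 325$)
$T - f{\left(\sqrt{\left(\left(12 + 7\right) + 8\right) + 28},q \right)} = 325 - - \frac{7}{26} = 325 + \frac{7}{26} = \frac{8457}{26}$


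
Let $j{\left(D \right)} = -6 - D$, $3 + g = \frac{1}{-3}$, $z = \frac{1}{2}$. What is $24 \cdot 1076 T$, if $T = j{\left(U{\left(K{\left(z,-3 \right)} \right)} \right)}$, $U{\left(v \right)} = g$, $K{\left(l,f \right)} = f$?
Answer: $-68864$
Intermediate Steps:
$z = \frac{1}{2} \approx 0.5$
$g = - \frac{10}{3}$ ($g = -3 + \frac{1}{-3} = -3 - \frac{1}{3} = - \frac{10}{3} \approx -3.3333$)
$U{\left(v \right)} = - \frac{10}{3}$
$T = - \frac{8}{3}$ ($T = -6 - - \frac{10}{3} = -6 + \frac{10}{3} = - \frac{8}{3} \approx -2.6667$)
$24 \cdot 1076 T = 24 \cdot 1076 \left(- \frac{8}{3}\right) = 25824 \left(- \frac{8}{3}\right) = -68864$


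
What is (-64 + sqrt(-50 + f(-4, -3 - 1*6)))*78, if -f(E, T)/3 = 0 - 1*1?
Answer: -4992 + 78*I*sqrt(47) ≈ -4992.0 + 534.74*I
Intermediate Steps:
f(E, T) = 3 (f(E, T) = -3*(0 - 1*1) = -3*(0 - 1) = -3*(-1) = 3)
(-64 + sqrt(-50 + f(-4, -3 - 1*6)))*78 = (-64 + sqrt(-50 + 3))*78 = (-64 + sqrt(-47))*78 = (-64 + I*sqrt(47))*78 = -4992 + 78*I*sqrt(47)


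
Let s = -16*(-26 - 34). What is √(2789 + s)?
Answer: √3749 ≈ 61.229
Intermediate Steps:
s = 960 (s = -16*(-60) = 960)
√(2789 + s) = √(2789 + 960) = √3749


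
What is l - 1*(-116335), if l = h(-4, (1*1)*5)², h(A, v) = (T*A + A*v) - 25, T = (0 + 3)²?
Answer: 122896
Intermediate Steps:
T = 9 (T = 3² = 9)
h(A, v) = -25 + 9*A + A*v (h(A, v) = (9*A + A*v) - 25 = -25 + 9*A + A*v)
l = 6561 (l = (-25 + 9*(-4) - 4*1*1*5)² = (-25 - 36 - 4*5)² = (-25 - 36 - 20)² = (-81)² = 6561)
l - 1*(-116335) = 6561 - 1*(-116335) = 6561 + 116335 = 122896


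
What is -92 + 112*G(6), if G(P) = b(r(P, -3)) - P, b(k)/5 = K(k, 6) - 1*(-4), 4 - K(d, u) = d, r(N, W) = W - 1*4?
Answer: 7636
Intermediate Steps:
r(N, W) = -4 + W (r(N, W) = W - 4 = -4 + W)
K(d, u) = 4 - d
b(k) = 40 - 5*k (b(k) = 5*((4 - k) - 1*(-4)) = 5*((4 - k) + 4) = 5*(8 - k) = 40 - 5*k)
G(P) = 75 - P (G(P) = (40 - 5*(-4 - 3)) - P = (40 - 5*(-7)) - P = (40 + 35) - P = 75 - P)
-92 + 112*G(6) = -92 + 112*(75 - 1*6) = -92 + 112*(75 - 6) = -92 + 112*69 = -92 + 7728 = 7636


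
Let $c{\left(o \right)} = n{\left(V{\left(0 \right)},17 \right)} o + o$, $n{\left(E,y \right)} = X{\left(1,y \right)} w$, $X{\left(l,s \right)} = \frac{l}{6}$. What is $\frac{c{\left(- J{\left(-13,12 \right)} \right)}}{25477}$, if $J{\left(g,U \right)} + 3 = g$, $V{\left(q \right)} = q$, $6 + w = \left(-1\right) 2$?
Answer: $- \frac{16}{76431} \approx -0.00020934$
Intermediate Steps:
$w = -8$ ($w = -6 - 2 = -8$)
$J{\left(g,U \right)} = -3 + g$
$X{\left(l,s \right)} = \frac{l}{6}$ ($X{\left(l,s \right)} = l \frac{1}{6} = \frac{l}{6}$)
$n{\left(E,y \right)} = - \frac{4}{3}$ ($n{\left(E,y \right)} = \frac{1}{6} \cdot 1 \left(-8\right) = \frac{1}{6} \left(-8\right) = - \frac{4}{3}$)
$c{\left(o \right)} = - \frac{o}{3}$ ($c{\left(o \right)} = - \frac{4 o}{3} + o = - \frac{o}{3}$)
$\frac{c{\left(- J{\left(-13,12 \right)} \right)}}{25477} = \frac{\left(- \frac{1}{3}\right) \left(- (-3 - 13)\right)}{25477} = - \frac{\left(-1\right) \left(-16\right)}{3} \cdot \frac{1}{25477} = \left(- \frac{1}{3}\right) 16 \cdot \frac{1}{25477} = \left(- \frac{16}{3}\right) \frac{1}{25477} = - \frac{16}{76431}$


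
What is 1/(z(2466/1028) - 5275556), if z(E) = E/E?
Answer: -1/5275555 ≈ -1.8955e-7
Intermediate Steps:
z(E) = 1
1/(z(2466/1028) - 5275556) = 1/(1 - 5275556) = 1/(-5275555) = -1/5275555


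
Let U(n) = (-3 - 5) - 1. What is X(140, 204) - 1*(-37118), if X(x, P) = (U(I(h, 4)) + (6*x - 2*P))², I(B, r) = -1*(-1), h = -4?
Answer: 216047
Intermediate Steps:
I(B, r) = 1
U(n) = -9 (U(n) = -8 - 1 = -9)
X(x, P) = (-9 - 2*P + 6*x)² (X(x, P) = (-9 + (6*x - 2*P))² = (-9 + (-2*P + 6*x))² = (-9 - 2*P + 6*x)²)
X(140, 204) - 1*(-37118) = (9 - 6*140 + 2*204)² - 1*(-37118) = (9 - 840 + 408)² + 37118 = (-423)² + 37118 = 178929 + 37118 = 216047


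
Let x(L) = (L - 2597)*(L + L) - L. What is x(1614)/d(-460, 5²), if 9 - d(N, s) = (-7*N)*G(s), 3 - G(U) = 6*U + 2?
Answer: -3174738/479789 ≈ -6.6169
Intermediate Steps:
G(U) = 1 - 6*U (G(U) = 3 - (6*U + 2) = 3 - (2 + 6*U) = 3 + (-2 - 6*U) = 1 - 6*U)
d(N, s) = 9 + 7*N*(1 - 6*s) (d(N, s) = 9 - (-7*N)*(1 - 6*s) = 9 - (-7)*N*(1 - 6*s) = 9 + 7*N*(1 - 6*s))
x(L) = -L + 2*L*(-2597 + L) (x(L) = (-2597 + L)*(2*L) - L = 2*L*(-2597 + L) - L = -L + 2*L*(-2597 + L))
x(1614)/d(-460, 5²) = (1614*(-5195 + 2*1614))/(9 - 7*(-460)*(-1 + 6*5²)) = (1614*(-5195 + 3228))/(9 - 7*(-460)*(-1 + 6*25)) = (1614*(-1967))/(9 - 7*(-460)*(-1 + 150)) = -3174738/(9 - 7*(-460)*149) = -3174738/(9 + 479780) = -3174738/479789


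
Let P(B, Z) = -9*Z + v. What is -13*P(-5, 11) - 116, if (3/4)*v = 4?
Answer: 3305/3 ≈ 1101.7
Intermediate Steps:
v = 16/3 (v = (4/3)*4 = 16/3 ≈ 5.3333)
P(B, Z) = 16/3 - 9*Z (P(B, Z) = -9*Z + 16/3 = 16/3 - 9*Z)
-13*P(-5, 11) - 116 = -13*(16/3 - 9*11) - 116 = -13*(16/3 - 99) - 116 = -13*(-281/3) - 116 = 3653/3 - 116 = 3305/3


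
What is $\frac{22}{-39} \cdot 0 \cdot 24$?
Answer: $0$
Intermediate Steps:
$\frac{22}{-39} \cdot 0 \cdot 24 = 22 \left(- \frac{1}{39}\right) 0 \cdot 24 = \left(- \frac{22}{39}\right) 0 \cdot 24 = 0 \cdot 24 = 0$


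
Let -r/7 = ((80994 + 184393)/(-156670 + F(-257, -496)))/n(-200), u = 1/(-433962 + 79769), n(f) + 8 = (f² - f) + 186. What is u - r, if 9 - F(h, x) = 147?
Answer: -39077595133/131918004095696 ≈ -0.00029623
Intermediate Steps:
F(h, x) = -138 (F(h, x) = 9 - 1*147 = 9 - 147 = -138)
n(f) = 178 + f² - f (n(f) = -8 + ((f² - f) + 186) = -8 + (186 + f² - f) = 178 + f² - f)
u = -1/354193 (u = 1/(-354193) = -1/354193 ≈ -2.8233e-6)
r = 109277/372446672 (r = -7*(80994 + 184393)/(-156670 - 138)/(178 + (-200)² - 1*(-200)) = -7*265387/(-156808)/(178 + 40000 + 200) = -7*265387*(-1/156808)/40378 = -(-109277)/(9224*40378) = -7*(-15611/372446672) = 109277/372446672 ≈ 0.00029340)
u - r = -1/354193 - 1*109277/372446672 = -1/354193 - 109277/372446672 = -39077595133/131918004095696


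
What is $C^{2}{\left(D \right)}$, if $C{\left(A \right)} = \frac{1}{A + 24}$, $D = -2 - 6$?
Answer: $\frac{1}{256} \approx 0.0039063$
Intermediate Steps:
$D = -8$ ($D = -2 - 6 = -8$)
$C{\left(A \right)} = \frac{1}{24 + A}$
$C^{2}{\left(D \right)} = \left(\frac{1}{24 - 8}\right)^{2} = \left(\frac{1}{16}\right)^{2} = \frac{1}{256}$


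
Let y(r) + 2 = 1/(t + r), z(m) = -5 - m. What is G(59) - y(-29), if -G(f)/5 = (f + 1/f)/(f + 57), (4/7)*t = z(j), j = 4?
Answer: -319431/612538 ≈ -0.52149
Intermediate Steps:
t = -63/4 (t = 7*(-5 - 1*4)/4 = 7*(-5 - 4)/4 = (7/4)*(-9) = -63/4 ≈ -15.750)
G(f) = -5*(f + 1/f)/(57 + f) (G(f) = -5*(f + 1/f)/(f + 57) = -5*(f + 1/f)/(57 + f))
y(r) = -2 + 1/(-63/4 + r)
G(59) - y(-29) = 5*(-1 - 1*59²)/(59*(57 + 59)) - 2*(65 - 4*(-29))/(-63 + 4*(-29)) = 5*(1/59)*(-1 - 1*3481)/116 - 2*(65 + 116)/(-63 - 116) = 5*(1/59)*(1/116)*(-1 - 3481) - 2*181/(-179) = 5*(1/59)*(1/116)*(-3482) - 2*(-1)*181/179 = -8705/3422 - 1*(-362/179) = -8705/3422 + 362/179 = -319431/612538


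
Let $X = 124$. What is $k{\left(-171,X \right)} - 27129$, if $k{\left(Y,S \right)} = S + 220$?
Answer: $-26785$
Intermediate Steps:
$k{\left(Y,S \right)} = 220 + S$
$k{\left(-171,X \right)} - 27129 = \left(220 + 124\right) - 27129 = 344 - 27129 = -26785$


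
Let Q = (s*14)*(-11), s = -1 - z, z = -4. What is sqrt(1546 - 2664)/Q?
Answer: -I*sqrt(1118)/462 ≈ -0.072373*I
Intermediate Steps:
s = 3 (s = -1 - 1*(-4) = -1 + 4 = 3)
Q = -462 (Q = (3*14)*(-11) = 42*(-11) = -462)
sqrt(1546 - 2664)/Q = sqrt(1546 - 2664)/(-462) = sqrt(-1118)*(-1/462) = (I*sqrt(1118))*(-1/462) = -I*sqrt(1118)/462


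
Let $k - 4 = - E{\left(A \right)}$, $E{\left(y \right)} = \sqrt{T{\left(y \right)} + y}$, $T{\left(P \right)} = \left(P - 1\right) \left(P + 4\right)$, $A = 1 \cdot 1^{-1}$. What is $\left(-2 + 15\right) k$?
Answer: $39$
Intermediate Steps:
$A = 1$ ($A = 1 \cdot 1 = 1$)
$T{\left(P \right)} = \left(-1 + P\right) \left(4 + P\right)$
$E{\left(y \right)} = \sqrt{-4 + y^{2} + 4 y}$ ($E{\left(y \right)} = \sqrt{\left(-4 + y^{2} + 3 y\right) + y} = \sqrt{-4 + y^{2} + 4 y}$)
$k = 3$ ($k = 4 - \sqrt{-4 + 1^{2} + 4 \cdot 1} = 4 - \sqrt{-4 + 1 + 4} = 4 - \sqrt{1} = 4 - 1 = 3$)
$\left(-2 + 15\right) k = \left(-2 + 15\right) 3 = 13 \cdot 3 = 39$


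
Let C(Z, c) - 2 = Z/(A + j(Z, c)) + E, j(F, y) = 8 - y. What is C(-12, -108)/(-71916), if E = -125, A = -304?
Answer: 963/563342 ≈ 0.0017094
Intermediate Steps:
C(Z, c) = -123 + Z/(-296 - c) (C(Z, c) = 2 + (Z/(-304 + (8 - c)) - 125) = 2 + (Z/(-296 - c) - 125) = 2 + (-125 + Z/(-296 - c)) = -123 + Z/(-296 - c))
C(-12, -108)/(-71916) = ((-36408 - 1*(-12) - 123*(-108))/(296 - 108))/(-71916) = ((-36408 + 12 + 13284)/188)*(-1/71916) = ((1/188)*(-23112))*(-1/71916) = -5778/47*(-1/71916) = 963/563342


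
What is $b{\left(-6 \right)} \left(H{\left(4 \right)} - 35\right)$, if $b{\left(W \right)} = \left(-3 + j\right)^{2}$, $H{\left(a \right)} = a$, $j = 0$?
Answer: $-279$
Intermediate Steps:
$b{\left(W \right)} = 9$ ($b{\left(W \right)} = \left(-3 + 0\right)^{2} = \left(-3\right)^{2} = 9$)
$b{\left(-6 \right)} \left(H{\left(4 \right)} - 35\right) = 9 \left(4 - 35\right) = 9 \left(-31\right) = -279$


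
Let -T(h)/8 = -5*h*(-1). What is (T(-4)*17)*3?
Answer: 8160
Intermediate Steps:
T(h) = -40*h (T(h) = -8*(-5*h)*(-1) = -40*h)
(T(-4)*17)*3 = (-40*(-4)*17)*3 = (160*17)*3 = 2720*3 = 8160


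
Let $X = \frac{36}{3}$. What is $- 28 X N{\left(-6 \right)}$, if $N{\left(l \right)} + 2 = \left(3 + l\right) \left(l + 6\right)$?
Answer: $672$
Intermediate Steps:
$X = 12$ ($X = 36 \cdot \frac{1}{3} = 12$)
$N{\left(l \right)} = -2 + \left(3 + l\right) \left(6 + l\right)$ ($N{\left(l \right)} = -2 + \left(3 + l\right) \left(l + 6\right) = -2 + \left(3 + l\right) \left(6 + l\right)$)
$- 28 X N{\left(-6 \right)} = \left(-28\right) 12 \left(16 + \left(-6\right)^{2} + 9 \left(-6\right)\right) = - 336 \left(16 + 36 - 54\right) = \left(-336\right) \left(-2\right) = 672$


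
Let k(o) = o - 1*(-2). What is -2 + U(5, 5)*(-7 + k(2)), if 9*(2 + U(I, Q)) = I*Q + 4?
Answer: -17/3 ≈ -5.6667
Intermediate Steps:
k(o) = 2 + o (k(o) = o + 2 = 2 + o)
U(I, Q) = -14/9 + I*Q/9 (U(I, Q) = -2 + (I*Q + 4)/9 = -2 + (4 + I*Q)/9 = -2 + (4/9 + I*Q/9) = -14/9 + I*Q/9)
-2 + U(5, 5)*(-7 + k(2)) = -2 + (-14/9 + (⅑)*5*5)*(-7 + (2 + 2)) = -2 + (-14/9 + 25/9)*(-7 + 4) = -2 + (11/9)*(-3) = -2 - 11/3 = -17/3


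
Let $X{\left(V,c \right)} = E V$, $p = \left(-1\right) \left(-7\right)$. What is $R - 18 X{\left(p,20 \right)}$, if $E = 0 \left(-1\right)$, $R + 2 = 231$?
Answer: $229$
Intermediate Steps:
$R = 229$ ($R = -2 + 231 = 229$)
$p = 7$
$E = 0$
$X{\left(V,c \right)} = 0$ ($X{\left(V,c \right)} = 0 V = 0$)
$R - 18 X{\left(p,20 \right)} = 229 - 0 = 229 + 0 = 229$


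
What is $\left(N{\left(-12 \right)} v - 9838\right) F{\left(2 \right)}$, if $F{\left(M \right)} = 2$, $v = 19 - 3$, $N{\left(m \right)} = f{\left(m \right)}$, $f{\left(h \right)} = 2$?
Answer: $-19612$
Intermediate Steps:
$N{\left(m \right)} = 2$
$v = 16$
$\left(N{\left(-12 \right)} v - 9838\right) F{\left(2 \right)} = \left(2 \cdot 16 - 9838\right) 2 = \left(32 - 9838\right) 2 = \left(-9806\right) 2 = -19612$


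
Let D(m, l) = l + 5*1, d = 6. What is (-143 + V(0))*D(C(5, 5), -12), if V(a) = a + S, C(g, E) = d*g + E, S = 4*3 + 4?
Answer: 889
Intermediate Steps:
S = 16 (S = 12 + 4 = 16)
C(g, E) = E + 6*g (C(g, E) = 6*g + E = E + 6*g)
V(a) = 16 + a (V(a) = a + 16 = 16 + a)
D(m, l) = 5 + l (D(m, l) = l + 5 = 5 + l)
(-143 + V(0))*D(C(5, 5), -12) = (-143 + (16 + 0))*(5 - 12) = (-143 + 16)*(-7) = -127*(-7) = 889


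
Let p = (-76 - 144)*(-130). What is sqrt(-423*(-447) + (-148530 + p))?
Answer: sqrt(69151) ≈ 262.97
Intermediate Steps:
p = 28600 (p = -220*(-130) = 28600)
sqrt(-423*(-447) + (-148530 + p)) = sqrt(-423*(-447) + (-148530 + 28600)) = sqrt(189081 - 119930) = sqrt(69151)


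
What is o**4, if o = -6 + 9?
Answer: 81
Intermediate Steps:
o = 3
o**4 = 3**4 = 81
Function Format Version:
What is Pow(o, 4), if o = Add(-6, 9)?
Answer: 81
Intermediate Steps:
o = 3
Pow(o, 4) = Pow(3, 4) = 81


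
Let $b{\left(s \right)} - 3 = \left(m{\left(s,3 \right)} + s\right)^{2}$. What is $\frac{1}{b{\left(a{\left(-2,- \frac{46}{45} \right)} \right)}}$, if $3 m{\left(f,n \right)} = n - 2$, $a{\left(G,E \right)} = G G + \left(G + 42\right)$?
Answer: $\frac{9}{17716} \approx 0.00050802$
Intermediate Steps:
$a{\left(G,E \right)} = 42 + G + G^{2}$ ($a{\left(G,E \right)} = G^{2} + \left(42 + G\right) = 42 + G + G^{2}$)
$m{\left(f,n \right)} = - \frac{2}{3} + \frac{n}{3}$ ($m{\left(f,n \right)} = \frac{n - 2}{3} = \frac{-2 + n}{3} = - \frac{2}{3} + \frac{n}{3}$)
$b{\left(s \right)} = 3 + \left(\frac{1}{3} + s\right)^{2}$ ($b{\left(s \right)} = 3 + \left(\left(- \frac{2}{3} + \frac{1}{3} \cdot 3\right) + s\right)^{2} = 3 + \left(\left(- \frac{2}{3} + 1\right) + s\right)^{2} = 3 + \left(\frac{1}{3} + s\right)^{2}$)
$\frac{1}{b{\left(a{\left(-2,- \frac{46}{45} \right)} \right)}} = \frac{1}{3 + \frac{\left(1 + 3 \left(42 - 2 + \left(-2\right)^{2}\right)\right)^{2}}{9}} = \frac{1}{3 + \frac{\left(1 + 3 \left(42 - 2 + 4\right)\right)^{2}}{9}} = \frac{1}{3 + \frac{\left(1 + 3 \cdot 44\right)^{2}}{9}} = \frac{1}{3 + \frac{\left(1 + 132\right)^{2}}{9}} = \frac{1}{3 + \frac{133^{2}}{9}} = \frac{1}{3 + \frac{1}{9} \cdot 17689} = \frac{1}{3 + \frac{17689}{9}} = \frac{1}{\frac{17716}{9}} = \frac{9}{17716}$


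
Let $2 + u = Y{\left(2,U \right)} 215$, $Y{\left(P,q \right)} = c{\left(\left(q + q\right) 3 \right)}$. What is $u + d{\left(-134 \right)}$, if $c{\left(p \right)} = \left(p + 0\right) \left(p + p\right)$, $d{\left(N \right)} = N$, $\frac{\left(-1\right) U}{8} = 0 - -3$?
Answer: $8916344$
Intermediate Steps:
$U = -24$ ($U = - 8 \left(0 - -3\right) = - 8 \left(0 + 3\right) = \left(-8\right) 3 = -24$)
$c{\left(p \right)} = 2 p^{2}$ ($c{\left(p \right)} = p 2 p = 2 p^{2}$)
$Y{\left(P,q \right)} = 72 q^{2}$ ($Y{\left(P,q \right)} = 2 \left(\left(q + q\right) 3\right)^{2} = 2 \left(2 q 3\right)^{2} = 2 \left(6 q\right)^{2} = 2 \cdot 36 q^{2} = 72 q^{2}$)
$u = 8916478$ ($u = -2 + 72 \left(-24\right)^{2} \cdot 215 = -2 + 72 \cdot 576 \cdot 215 = -2 + 41472 \cdot 215 = -2 + 8916480 = 8916478$)
$u + d{\left(-134 \right)} = 8916478 - 134 = 8916344$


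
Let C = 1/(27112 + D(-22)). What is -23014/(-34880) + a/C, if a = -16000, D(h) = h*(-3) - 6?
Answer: -7582074868493/17440 ≈ -4.3475e+8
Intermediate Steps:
D(h) = -6 - 3*h (D(h) = -3*h - 6 = -6 - 3*h)
C = 1/27172 (C = 1/(27112 + (-6 - 3*(-22))) = 1/(27112 + (-6 + 66)) = 1/(27112 + 60) = 1/27172 ≈ 3.6803e-5)
-23014/(-34880) + a/C = -23014/(-34880) - 16000/1/27172 = -23014*(-1/34880) - 16000*27172 = 11507/17440 - 434752000 = -7582074868493/17440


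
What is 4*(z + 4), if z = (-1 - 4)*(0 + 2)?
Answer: -24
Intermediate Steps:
z = -10 (z = -5*2 = -10)
4*(z + 4) = 4*(-10 + 4) = 4*(-6) = -24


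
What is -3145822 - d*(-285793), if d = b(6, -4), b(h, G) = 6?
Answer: -1431064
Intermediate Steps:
d = 6
-3145822 - d*(-285793) = -3145822 - 6*(-285793) = -3145822 - 1*(-1714758) = -3145822 + 1714758 = -1431064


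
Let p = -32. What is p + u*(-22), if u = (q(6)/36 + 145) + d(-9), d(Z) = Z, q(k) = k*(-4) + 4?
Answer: -27106/9 ≈ -3011.8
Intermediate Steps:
q(k) = 4 - 4*k (q(k) = -4*k + 4 = 4 - 4*k)
u = 1219/9 (u = ((4 - 4*6)/36 + 145) - 9 = ((4 - 24)*(1/36) + 145) - 9 = (-20*1/36 + 145) - 9 = (-5/9 + 145) - 9 = 1300/9 - 9 = 1219/9 ≈ 135.44)
p + u*(-22) = -32 + (1219/9)*(-22) = -32 - 26818/9 = -27106/9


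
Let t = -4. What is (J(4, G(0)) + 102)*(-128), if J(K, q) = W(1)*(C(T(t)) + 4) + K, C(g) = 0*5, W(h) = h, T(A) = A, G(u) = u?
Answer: -14080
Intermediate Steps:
C(g) = 0
J(K, q) = 4 + K (J(K, q) = 1*(0 + 4) + K = 1*4 + K = 4 + K)
(J(4, G(0)) + 102)*(-128) = ((4 + 4) + 102)*(-128) = (8 + 102)*(-128) = 110*(-128) = -14080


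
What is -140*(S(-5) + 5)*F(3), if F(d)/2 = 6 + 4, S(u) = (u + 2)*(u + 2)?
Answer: -39200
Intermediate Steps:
S(u) = (2 + u)² (S(u) = (2 + u)*(2 + u) = (2 + u)²)
F(d) = 20 (F(d) = 2*(6 + 4) = 2*10 = 20)
-140*(S(-5) + 5)*F(3) = -140*((2 - 5)² + 5)*20 = -140*((-3)² + 5)*20 = -140*(9 + 5)*20 = -1960*20 = -140*280 = -39200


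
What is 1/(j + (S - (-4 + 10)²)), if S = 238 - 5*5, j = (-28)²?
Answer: 1/961 ≈ 0.0010406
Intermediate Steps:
j = 784
S = 213 (S = 238 - 25 = 213)
1/(j + (S - (-4 + 10)²)) = 1/(784 + (213 - (-4 + 10)²)) = 1/(784 + (213 - 1*6²)) = 1/(784 + (213 - 1*36)) = 1/(784 + (213 - 36)) = 1/(784 + 177) = 1/961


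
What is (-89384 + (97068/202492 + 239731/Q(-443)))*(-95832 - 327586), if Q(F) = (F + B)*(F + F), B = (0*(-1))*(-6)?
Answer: 375992460498395162313/9934713127 ≈ 3.7846e+10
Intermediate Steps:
B = 0 (B = 0*(-6) = 0)
Q(F) = 2*F² (Q(F) = (F + 0)*(F + F) = F*(2*F) = 2*F²)
(-89384 + (97068/202492 + 239731/Q(-443)))*(-95832 - 327586) = (-89384 + (97068/202492 + 239731/((2*(-443)²))))*(-95832 - 327586) = (-89384 + (97068*(1/202492) + 239731/((2*196249))))*(-423418) = (-89384 + (24267/50623 + 239731/392498))*(-423418) = (-89384 + 21660651379/19869426254)*(-423418) = -1775987135636157/19869426254*(-423418) = 375992460498395162313/9934713127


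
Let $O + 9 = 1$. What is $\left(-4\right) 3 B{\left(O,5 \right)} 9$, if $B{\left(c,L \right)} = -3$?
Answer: $324$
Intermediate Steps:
$O = -8$ ($O = -9 + 1 = -8$)
$\left(-4\right) 3 B{\left(O,5 \right)} 9 = \left(-4\right) 3 \left(-3\right) 9 = \left(-12\right) \left(-3\right) 9 = 36 \cdot 9 = 324$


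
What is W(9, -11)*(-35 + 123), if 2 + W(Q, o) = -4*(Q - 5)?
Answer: -1584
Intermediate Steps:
W(Q, o) = 18 - 4*Q (W(Q, o) = -2 - 4*(Q - 5) = -2 - 4*(-5 + Q) = -2 + (20 - 4*Q) = 18 - 4*Q)
W(9, -11)*(-35 + 123) = (18 - 4*9)*(-35 + 123) = (18 - 36)*88 = -18*88 = -1584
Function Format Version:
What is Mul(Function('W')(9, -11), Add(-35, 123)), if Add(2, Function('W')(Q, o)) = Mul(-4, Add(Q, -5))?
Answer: -1584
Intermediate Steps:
Function('W')(Q, o) = Add(18, Mul(-4, Q)) (Function('W')(Q, o) = Add(-2, Mul(-4, Add(Q, -5))) = Add(-2, Mul(-4, Add(-5, Q))) = Add(-2, Add(20, Mul(-4, Q))) = Add(18, Mul(-4, Q)))
Mul(Function('W')(9, -11), Add(-35, 123)) = Mul(Add(18, Mul(-4, 9)), Add(-35, 123)) = Mul(Add(18, -36), 88) = Mul(-18, 88) = -1584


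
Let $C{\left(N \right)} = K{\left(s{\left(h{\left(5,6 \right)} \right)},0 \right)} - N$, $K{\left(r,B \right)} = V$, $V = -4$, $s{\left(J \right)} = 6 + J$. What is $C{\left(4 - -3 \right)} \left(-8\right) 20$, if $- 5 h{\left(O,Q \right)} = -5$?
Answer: $1760$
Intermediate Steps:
$h{\left(O,Q \right)} = 1$ ($h{\left(O,Q \right)} = \left(- \frac{1}{5}\right) \left(-5\right) = 1$)
$K{\left(r,B \right)} = -4$
$C{\left(N \right)} = -4 - N$
$C{\left(4 - -3 \right)} \left(-8\right) 20 = \left(-4 - \left(4 - -3\right)\right) \left(-8\right) 20 = \left(-4 - \left(4 + 3\right)\right) \left(-8\right) 20 = \left(-4 - 7\right) \left(-8\right) 20 = \left(-11\right) \left(-8\right) 20 = 88 \cdot 20 = 1760$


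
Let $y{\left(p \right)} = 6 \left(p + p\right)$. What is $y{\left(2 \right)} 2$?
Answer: $48$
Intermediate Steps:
$y{\left(p \right)} = 12 p$ ($y{\left(p \right)} = 6 \cdot 2 p = 12 p$)
$y{\left(2 \right)} 2 = 12 \cdot 2 \cdot 2 = 24 \cdot 2 = 48$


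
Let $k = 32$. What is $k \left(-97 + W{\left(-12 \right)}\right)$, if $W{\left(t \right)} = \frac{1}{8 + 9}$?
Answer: $- \frac{52736}{17} \approx -3102.1$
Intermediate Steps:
$W{\left(t \right)} = \frac{1}{17}$
$k \left(-97 + W{\left(-12 \right)}\right) = 32 \left(-97 + \frac{1}{17}\right) = 32 \left(- \frac{1648}{17}\right) = - \frac{52736}{17}$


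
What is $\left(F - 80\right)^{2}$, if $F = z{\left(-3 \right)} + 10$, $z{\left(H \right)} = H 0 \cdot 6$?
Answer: $4900$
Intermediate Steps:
$z{\left(H \right)} = 0$ ($z{\left(H \right)} = 0 \cdot 6 = 0$)
$F = 10$ ($F = 0 + 10 = 10$)
$\left(F - 80\right)^{2} = \left(10 - 80\right)^{2} = \left(-70\right)^{2} = 4900$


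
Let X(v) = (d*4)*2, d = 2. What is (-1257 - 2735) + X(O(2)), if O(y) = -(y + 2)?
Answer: -3976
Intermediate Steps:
O(y) = -2 - y (O(y) = -(2 + y) = -2 - y)
X(v) = 16 (X(v) = (2*4)*2 = 8*2 = 16)
(-1257 - 2735) + X(O(2)) = (-1257 - 2735) + 16 = -3992 + 16 = -3976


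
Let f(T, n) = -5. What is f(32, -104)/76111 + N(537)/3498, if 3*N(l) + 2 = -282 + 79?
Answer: -15655225/798708834 ≈ -0.019601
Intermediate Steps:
N(l) = -205/3 (N(l) = -⅔ + (-282 + 79)/3 = -⅔ + (⅓)*(-203) = -⅔ - 203/3 = -205/3)
f(32, -104)/76111 + N(537)/3498 = -5/76111 - 205/3/3498 = -5*1/76111 - 205/3*1/3498 = -5/76111 - 205/10494 = -15655225/798708834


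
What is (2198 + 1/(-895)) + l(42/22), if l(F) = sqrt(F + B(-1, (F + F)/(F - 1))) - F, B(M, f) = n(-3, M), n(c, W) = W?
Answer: 21620504/9845 + sqrt(110)/11 ≈ 2197.0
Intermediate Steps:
B(M, f) = M
l(F) = sqrt(-1 + F) - F (l(F) = sqrt(F - 1) - F = sqrt(-1 + F) - F)
(2198 + 1/(-895)) + l(42/22) = (2198 + 1/(-895)) + (sqrt(-1 + 42/22) - 42/22) = (2198 - 1/895) + (sqrt(-1 + 42*(1/22)) - 42/22) = 1967209/895 + (sqrt(-1 + 21/11) - 1*21/11) = 1967209/895 + (sqrt(10/11) - 21/11) = 1967209/895 + (sqrt(110)/11 - 21/11) = 1967209/895 + (-21/11 + sqrt(110)/11) = 21620504/9845 + sqrt(110)/11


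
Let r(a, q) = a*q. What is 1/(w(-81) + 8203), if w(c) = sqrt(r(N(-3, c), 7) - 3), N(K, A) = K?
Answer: 8203/67289233 - 2*I*sqrt(6)/67289233 ≈ 0.00012191 - 7.2805e-8*I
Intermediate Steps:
w(c) = 2*I*sqrt(6) (w(c) = sqrt(-3*7 - 3) = sqrt(-21 - 3) = sqrt(-24) = 2*I*sqrt(6))
1/(w(-81) + 8203) = 1/(2*I*sqrt(6) + 8203) = 1/(8203 + 2*I*sqrt(6))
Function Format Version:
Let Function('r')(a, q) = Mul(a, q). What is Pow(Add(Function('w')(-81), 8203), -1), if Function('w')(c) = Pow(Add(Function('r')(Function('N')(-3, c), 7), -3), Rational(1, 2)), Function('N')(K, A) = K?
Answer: Add(Rational(8203, 67289233), Mul(Rational(-2, 67289233), I, Pow(6, Rational(1, 2)))) ≈ Add(0.00012191, Mul(-7.2805e-8, I))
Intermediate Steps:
Function('w')(c) = Mul(2, I, Pow(6, Rational(1, 2))) (Function('w')(c) = Pow(Add(Mul(-3, 7), -3), Rational(1, 2)) = Pow(Add(-21, -3), Rational(1, 2)) = Pow(-24, Rational(1, 2)) = Mul(2, I, Pow(6, Rational(1, 2))))
Pow(Add(Function('w')(-81), 8203), -1) = Pow(Add(Mul(2, I, Pow(6, Rational(1, 2))), 8203), -1) = Pow(Add(8203, Mul(2, I, Pow(6, Rational(1, 2)))), -1)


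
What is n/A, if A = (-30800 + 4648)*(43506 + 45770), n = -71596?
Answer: 2557/83383784 ≈ 3.0665e-5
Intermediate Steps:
A = -2334745952 (A = -26152*89276 = -2334745952)
n/A = -71596/(-2334745952) = -71596*(-1/2334745952) = 2557/83383784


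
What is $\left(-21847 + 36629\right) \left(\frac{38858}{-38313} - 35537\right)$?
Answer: $- \frac{20126697274298}{38313} \approx -5.2532 \cdot 10^{8}$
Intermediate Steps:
$\left(-21847 + 36629\right) \left(\frac{38858}{-38313} - 35537\right) = 14782 \left(38858 \left(- \frac{1}{38313}\right) - 35537\right) = 14782 \left(- \frac{38858}{38313} - 35537\right) = 14782 \left(- \frac{1361567939}{38313}\right) = - \frac{20126697274298}{38313}$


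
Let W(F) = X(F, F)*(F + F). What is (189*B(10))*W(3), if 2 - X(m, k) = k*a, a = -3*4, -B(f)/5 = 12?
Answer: -2585520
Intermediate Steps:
B(f) = -60 (B(f) = -5*12 = -60)
a = -12
X(m, k) = 2 + 12*k (X(m, k) = 2 - k*(-12) = 2 - (-12)*k = 2 + 12*k)
W(F) = 2*F*(2 + 12*F) (W(F) = (2 + 12*F)*(F + F) = (2 + 12*F)*(2*F) = 2*F*(2 + 12*F))
(189*B(10))*W(3) = (189*(-60))*(4*3*(1 + 6*3)) = -45360*3*(1 + 18) = -45360*3*19 = -11340*228 = -2585520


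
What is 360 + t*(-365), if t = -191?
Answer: 70075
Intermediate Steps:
360 + t*(-365) = 360 - 191*(-365) = 360 + 69715 = 70075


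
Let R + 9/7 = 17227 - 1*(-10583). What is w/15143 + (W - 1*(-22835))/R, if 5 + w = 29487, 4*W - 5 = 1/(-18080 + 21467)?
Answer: 642715619171/232186846707 ≈ 2.7681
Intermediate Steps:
W = 4234/3387 (W = 5/4 + 1/(4*(-18080 + 21467)) = 5/4 + (¼)/3387 = 5/4 + (¼)*(1/3387) = 5/4 + 1/13548 = 4234/3387 ≈ 1.2501)
w = 29482 (w = -5 + 29487 = 29482)
R = 194661/7 (R = -9/7 + (17227 - 1*(-10583)) = -9/7 + (17227 + 10583) = -9/7 + 27810 = 194661/7 ≈ 27809.)
w/15143 + (W - 1*(-22835))/R = 29482/15143 + (4234/3387 - 1*(-22835))/(194661/7) = 29482*(1/15143) + (4234/3387 + 22835)*(7/194661) = 29482/15143 + (77346379/3387)*(7/194661) = 29482/15143 + 12591271/15332949 = 642715619171/232186846707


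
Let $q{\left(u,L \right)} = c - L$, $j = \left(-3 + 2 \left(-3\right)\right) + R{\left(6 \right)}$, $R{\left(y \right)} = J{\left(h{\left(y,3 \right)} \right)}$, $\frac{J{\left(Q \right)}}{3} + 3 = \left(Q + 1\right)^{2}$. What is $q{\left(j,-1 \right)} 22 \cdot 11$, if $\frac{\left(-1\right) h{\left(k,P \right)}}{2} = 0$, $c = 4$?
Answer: $1210$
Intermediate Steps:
$h{\left(k,P \right)} = 0$ ($h{\left(k,P \right)} = \left(-2\right) 0 = 0$)
$J{\left(Q \right)} = -9 + 3 \left(1 + Q\right)^{2}$ ($J{\left(Q \right)} = -9 + 3 \left(Q + 1\right)^{2} = -9 + 3 \left(1 + Q\right)^{2}$)
$R{\left(y \right)} = -6$ ($R{\left(y \right)} = -9 + 3 \left(1 + 0\right)^{2} = -9 + 3 \cdot 1^{2} = -9 + 3 \cdot 1 = -9 + 3 = -6$)
$j = -15$ ($j = \left(-3 + 2 \left(-3\right)\right) - 6 = \left(-3 - 6\right) - 6 = -9 - 6 = -15$)
$q{\left(u,L \right)} = 4 - L$
$q{\left(j,-1 \right)} 22 \cdot 11 = \left(4 - -1\right) 22 \cdot 11 = \left(4 + 1\right) 22 \cdot 11 = 5 \cdot 22 \cdot 11 = 110 \cdot 11 = 1210$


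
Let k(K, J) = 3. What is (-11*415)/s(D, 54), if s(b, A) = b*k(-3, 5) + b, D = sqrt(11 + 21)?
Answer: -4565*sqrt(2)/32 ≈ -201.75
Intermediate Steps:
D = 4*sqrt(2) (D = sqrt(32) = 4*sqrt(2) ≈ 5.6569)
s(b, A) = 4*b (s(b, A) = b*3 + b = 3*b + b = 4*b)
(-11*415)/s(D, 54) = (-11*415)/((4*(4*sqrt(2)))) = -4565*sqrt(2)/32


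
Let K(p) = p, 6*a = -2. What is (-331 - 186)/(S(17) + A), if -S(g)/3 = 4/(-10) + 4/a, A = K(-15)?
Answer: -2585/111 ≈ -23.288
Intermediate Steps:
a = -1/3 (a = (1/6)*(-2) = -1/3 ≈ -0.33333)
A = -15
S(g) = 186/5 (S(g) = -3*(4/(-10) + 4/(-1/3)) = -3*(4*(-1/10) + 4*(-3)) = -3*(-2/5 - 12) = -3*(-62/5) = 186/5)
(-331 - 186)/(S(17) + A) = (-331 - 186)/(186/5 - 15) = -517/111/5 = -517*5/111 = -2585/111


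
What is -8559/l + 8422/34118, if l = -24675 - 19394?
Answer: 331582540/751773071 ≈ 0.44107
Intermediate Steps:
l = -44069
-8559/l + 8422/34118 = -8559/(-44069) + 8422/34118 = -8559*(-1/44069) + 8422*(1/34118) = 8559/44069 + 4211/17059 = 331582540/751773071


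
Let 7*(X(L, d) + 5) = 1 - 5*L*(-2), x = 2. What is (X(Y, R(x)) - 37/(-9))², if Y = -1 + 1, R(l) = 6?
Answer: 2209/3969 ≈ 0.55656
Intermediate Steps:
Y = 0
X(L, d) = -34/7 + 10*L/7 (X(L, d) = -5 + (1 - 5*L*(-2))/7 = -5 + (1 + 10*L)/7 = -5 + (⅐ + 10*L/7) = -34/7 + 10*L/7)
(X(Y, R(x)) - 37/(-9))² = ((-34/7 + (10/7)*0) - 37/(-9))² = ((-34/7 + 0) - 37*(-⅑))² = (-34/7 + 37/9)² = (-47/63)² = 2209/3969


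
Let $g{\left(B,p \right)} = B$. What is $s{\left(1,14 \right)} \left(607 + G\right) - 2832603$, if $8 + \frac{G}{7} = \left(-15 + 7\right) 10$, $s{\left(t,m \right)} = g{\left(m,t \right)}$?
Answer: $-2832729$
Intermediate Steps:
$s{\left(t,m \right)} = m$
$G = -616$ ($G = -56 + 7 \left(-15 + 7\right) 10 = -56 + 7 \left(\left(-8\right) 10\right) = -56 + 7 \left(-80\right) = -56 - 560 = -616$)
$s{\left(1,14 \right)} \left(607 + G\right) - 2832603 = 14 \left(607 - 616\right) - 2832603 = 14 \left(-9\right) - 2832603 = -126 - 2832603 = -2832729$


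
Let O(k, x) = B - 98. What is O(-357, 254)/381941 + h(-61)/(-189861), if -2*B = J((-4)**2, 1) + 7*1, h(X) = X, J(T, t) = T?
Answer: 716749/20718771486 ≈ 3.4594e-5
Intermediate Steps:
B = -23/2 (B = -((-4)**2 + 7*1)/2 = -(16 + 7)/2 = -1/2*23 = -23/2 ≈ -11.500)
O(k, x) = -219/2 (O(k, x) = -23/2 - 98 = -219/2)
O(-357, 254)/381941 + h(-61)/(-189861) = -219/2/381941 - 61/(-189861) = -219/2*1/381941 - 61*(-1/189861) = -219/763882 + 61/189861 = 716749/20718771486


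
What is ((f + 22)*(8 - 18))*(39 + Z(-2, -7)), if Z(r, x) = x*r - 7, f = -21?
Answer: -460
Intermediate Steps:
Z(r, x) = -7 + r*x (Z(r, x) = r*x - 7 = -7 + r*x)
((f + 22)*(8 - 18))*(39 + Z(-2, -7)) = ((-21 + 22)*(8 - 18))*(39 + (-7 - 2*(-7))) = (1*(-10))*(39 + (-7 + 14)) = -10*(39 + 7) = -10*46 = -460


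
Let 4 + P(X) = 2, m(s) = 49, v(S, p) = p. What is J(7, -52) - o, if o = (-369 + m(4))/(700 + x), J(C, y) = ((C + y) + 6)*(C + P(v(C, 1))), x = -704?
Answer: -275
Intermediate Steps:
P(X) = -2 (P(X) = -4 + 2 = -2)
J(C, y) = (-2 + C)*(6 + C + y) (J(C, y) = ((C + y) + 6)*(C - 2) = (6 + C + y)*(-2 + C) = (-2 + C)*(6 + C + y))
o = 80 (o = (-369 + 49)/(700 - 704) = -320/(-4) = -320*(-¼) = 80)
J(7, -52) - o = (-12 + 7² - 2*(-52) + 4*7 + 7*(-52)) - 1*80 = (-12 + 49 + 104 + 28 - 364) - 80 = -195 - 80 = -275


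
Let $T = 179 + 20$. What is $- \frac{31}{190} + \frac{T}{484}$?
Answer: $\frac{11403}{45980} \approx 0.248$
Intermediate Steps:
$T = 199$
$- \frac{31}{190} + \frac{T}{484} = - \frac{31}{190} + \frac{199}{484} = \frac{11403}{45980}$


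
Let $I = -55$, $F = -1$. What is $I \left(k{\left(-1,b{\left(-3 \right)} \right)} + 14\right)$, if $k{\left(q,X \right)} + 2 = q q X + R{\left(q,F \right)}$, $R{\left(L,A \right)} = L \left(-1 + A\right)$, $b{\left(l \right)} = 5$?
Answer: $-1045$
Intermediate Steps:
$k{\left(q,X \right)} = -2 - 2 q + X q^{2}$ ($k{\left(q,X \right)} = -2 + \left(q q X + q \left(-1 - 1\right)\right) = -2 + \left(q^{2} X + q \left(-2\right)\right) = -2 + \left(X q^{2} - 2 q\right) = -2 + \left(- 2 q + X q^{2}\right) = -2 - 2 q + X q^{2}$)
$I \left(k{\left(-1,b{\left(-3 \right)} \right)} + 14\right) = - 55 \left(\left(-2 - -2 + 5 \left(-1\right)^{2}\right) + 14\right) = - 55 \left(\left(-2 + 2 + 5 \cdot 1\right) + 14\right) = - 55 \left(\left(-2 + 2 + 5\right) + 14\right) = - 55 \left(5 + 14\right) = \left(-55\right) 19 = -1045$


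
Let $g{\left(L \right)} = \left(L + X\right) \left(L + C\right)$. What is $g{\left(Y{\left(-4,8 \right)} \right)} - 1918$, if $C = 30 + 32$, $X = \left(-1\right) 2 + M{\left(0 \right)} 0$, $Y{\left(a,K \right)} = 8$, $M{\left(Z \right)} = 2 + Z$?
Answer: $-1498$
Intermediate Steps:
$X = -2$ ($X = \left(-1\right) 2 + \left(2 + 0\right) 0 = -2 + 2 \cdot 0 = -2 + 0 = -2$)
$C = 62$
$g{\left(L \right)} = \left(-2 + L\right) \left(62 + L\right)$ ($g{\left(L \right)} = \left(L - 2\right) \left(L + 62\right) = \left(-2 + L\right) \left(62 + L\right)$)
$g{\left(Y{\left(-4,8 \right)} \right)} - 1918 = \left(-124 + 8^{2} + 60 \cdot 8\right) - 1918 = \left(-124 + 64 + 480\right) - 1918 = 420 - 1918 = -1498$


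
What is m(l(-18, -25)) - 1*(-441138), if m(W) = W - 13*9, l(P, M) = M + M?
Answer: 440971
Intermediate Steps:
l(P, M) = 2*M
m(W) = -117 + W (m(W) = W - 117 = -117 + W)
m(l(-18, -25)) - 1*(-441138) = (-117 + 2*(-25)) - 1*(-441138) = (-117 - 50) + 441138 = -167 + 441138 = 440971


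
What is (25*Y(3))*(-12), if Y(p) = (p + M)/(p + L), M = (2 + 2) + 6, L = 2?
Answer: -780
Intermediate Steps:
M = 10 (M = 4 + 6 = 10)
Y(p) = (10 + p)/(2 + p) (Y(p) = (p + 10)/(p + 2) = (10 + p)/(2 + p))
(25*Y(3))*(-12) = (25*((10 + 3)/(2 + 3)))*(-12) = (25*(13/5))*(-12) = 65*(-12) = -780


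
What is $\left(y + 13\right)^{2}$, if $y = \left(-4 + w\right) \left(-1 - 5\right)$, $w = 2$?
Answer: $625$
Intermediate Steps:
$y = 12$ ($y = \left(-4 + 2\right) \left(-1 - 5\right) = \left(-2\right) \left(-6\right) = 12$)
$\left(y + 13\right)^{2} = \left(12 + 13\right)^{2} = 25^{2} = 625$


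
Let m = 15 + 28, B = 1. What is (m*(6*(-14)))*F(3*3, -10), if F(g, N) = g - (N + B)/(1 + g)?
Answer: -178794/5 ≈ -35759.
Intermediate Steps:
m = 43
F(g, N) = g - (1 + N)/(1 + g) (F(g, N) = g - (N + 1)/(1 + g) = g - (1 + N)/(1 + g))
(m*(6*(-14)))*F(3*3, -10) = (43*(6*(-14)))*((-1 + 3*3 + (3*3)**2 - 1*(-10))/(1 + 3*3)) = (43*(-84))*((-1 + 9 + 9**2 + 10)/(1 + 9)) = -3612*(-1 + 9 + 81 + 10)/10 = -1806*99/5 = -3612*99/10 = -178794/5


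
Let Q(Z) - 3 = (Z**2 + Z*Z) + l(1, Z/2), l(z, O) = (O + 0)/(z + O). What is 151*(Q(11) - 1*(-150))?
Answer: 777046/13 ≈ 59773.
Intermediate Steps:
l(z, O) = O/(O + z)
Q(Z) = 3 + 2*Z**2 + Z/(2*(1 + Z/2)) (Q(Z) = 3 + ((Z**2 + Z*Z) + (Z/2)/(Z/2 + 1)) = 3 + ((Z**2 + Z**2) + (Z*(1/2))/(Z*(1/2) + 1)) = 3 + (2*Z**2 + (Z/2)/(Z/2 + 1)) = 3 + (2*Z**2 + (Z/2)/(1 + Z/2)) = 3 + (2*Z**2 + Z/(2*(1 + Z/2))) = 3 + 2*Z**2 + Z/(2*(1 + Z/2)))
151*(Q(11) - 1*(-150)) = 151*((11 + (2 + 11)*(3 + 2*11**2))/(2 + 11) - 1*(-150)) = 151*((11 + 13*(3 + 2*121))/13 + 150) = 151*((11 + 13*(3 + 242))/13 + 150) = 151*((11 + 13*245)/13 + 150) = 151*((11 + 3185)/13 + 150) = 151*((1/13)*3196 + 150) = 151*(3196/13 + 150) = 151*(5146/13) = 777046/13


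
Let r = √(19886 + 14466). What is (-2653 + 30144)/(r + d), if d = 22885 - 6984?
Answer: 437134391/252807449 - 109964*√2147/252807449 ≈ 1.7090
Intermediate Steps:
d = 15901
r = 4*√2147 (r = √34352 = 4*√2147 ≈ 185.34)
(-2653 + 30144)/(r + d) = (-2653 + 30144)/(4*√2147 + 15901) = 27491/(15901 + 4*√2147)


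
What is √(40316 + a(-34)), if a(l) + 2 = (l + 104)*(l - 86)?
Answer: 9*√394 ≈ 178.65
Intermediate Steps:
a(l) = -2 + (-86 + l)*(104 + l) (a(l) = -2 + (l + 104)*(l - 86) = -2 + (104 + l)*(-86 + l) = -2 + (-86 + l)*(104 + l))
√(40316 + a(-34)) = √(40316 + (-8946 + (-34)² + 18*(-34))) = √(40316 + (-8946 + 1156 - 612)) = √(40316 - 8402) = √31914 = 9*√394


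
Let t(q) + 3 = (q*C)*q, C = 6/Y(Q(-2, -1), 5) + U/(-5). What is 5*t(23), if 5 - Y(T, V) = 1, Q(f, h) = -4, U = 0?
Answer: 7905/2 ≈ 3952.5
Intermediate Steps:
Y(T, V) = 4 (Y(T, V) = 5 - 1*1 = 5 - 1 = 4)
C = 3/2 (C = 6/4 + 0/(-5) = 6*(¼) + 0*(-⅕) = 3/2 + 0 = 3/2 ≈ 1.5000)
t(q) = -3 + 3*q²/2 (t(q) = -3 + (q*(3/2))*q = -3 + (3*q/2)*q = -3 + 3*q²/2)
5*t(23) = 5*(-3 + (3/2)*23²) = 5*(-3 + (3/2)*529) = 5*(-3 + 1587/2) = 5*(1581/2) = 7905/2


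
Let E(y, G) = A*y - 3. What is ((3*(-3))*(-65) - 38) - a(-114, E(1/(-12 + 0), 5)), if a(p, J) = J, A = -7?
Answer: 6593/12 ≈ 549.42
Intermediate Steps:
E(y, G) = -3 - 7*y (E(y, G) = -7*y - 3 = -3 - 7*y)
((3*(-3))*(-65) - 38) - a(-114, E(1/(-12 + 0), 5)) = ((3*(-3))*(-65) - 38) - (-3 - 7/(-12 + 0)) = (-9*(-65) - 38) - (-3 - 7/(-12)) = (585 - 38) - (-3 - 7*(-1/12)) = 547 - (-3 + 7/12) = 547 - 1*(-29/12) = 547 + 29/12 = 6593/12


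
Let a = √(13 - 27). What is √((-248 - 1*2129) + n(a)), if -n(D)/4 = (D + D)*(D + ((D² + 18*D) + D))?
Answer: √(-137 + 112*I*√14) ≈ 12.327 + 16.998*I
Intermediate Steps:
a = I*√14 (a = √(-14) = I*√14 ≈ 3.7417*I)
n(D) = -8*D*(D² + 20*D) (n(D) = -4*(D + D)*(D + ((D² + 18*D) + D)) = -4*2*D*(D + (D² + 19*D)) = -4*2*D*(D² + 20*D) = -8*D*(D² + 20*D))
√((-248 - 1*2129) + n(a)) = √((-248 - 1*2129) + 8*(I*√14)²*(-20 - I*√14)) = √((-248 - 2129) + 8*(-14)*(-20 - I*√14)) = √(-2377 + (2240 + 112*I*√14)) = √(-137 + 112*I*√14)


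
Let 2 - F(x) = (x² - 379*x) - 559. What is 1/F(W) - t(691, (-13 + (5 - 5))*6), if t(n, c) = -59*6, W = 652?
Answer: 62811989/177435 ≈ 354.00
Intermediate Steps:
F(x) = 561 - x² + 379*x (F(x) = 2 - ((x² - 379*x) - 559) = 2 - (-559 + x² - 379*x) = 2 + (559 - x² + 379*x) = 561 - x² + 379*x)
t(n, c) = -354
1/F(W) - t(691, (-13 + (5 - 5))*6) = 1/(561 - 1*652² + 379*652) - 1*(-354) = 1/(561 - 1*425104 + 247108) + 354 = 1/(561 - 425104 + 247108) + 354 = 1/(-177435) + 354 = -1/177435 + 354 = 62811989/177435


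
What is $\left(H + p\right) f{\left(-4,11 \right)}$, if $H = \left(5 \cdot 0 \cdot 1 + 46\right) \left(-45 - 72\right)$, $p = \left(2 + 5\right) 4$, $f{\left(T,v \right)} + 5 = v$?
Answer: $-32124$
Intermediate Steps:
$f{\left(T,v \right)} = -5 + v$
$p = 28$ ($p = 7 \cdot 4 = 28$)
$H = -5382$ ($H = \left(0 \cdot 1 + 46\right) \left(-117\right) = \left(0 + 46\right) \left(-117\right) = 46 \left(-117\right) = -5382$)
$\left(H + p\right) f{\left(-4,11 \right)} = \left(-5382 + 28\right) \left(-5 + 11\right) = \left(-5354\right) 6 = -32124$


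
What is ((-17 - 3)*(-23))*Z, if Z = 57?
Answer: 26220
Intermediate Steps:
((-17 - 3)*(-23))*Z = ((-17 - 3)*(-23))*57 = -20*(-23)*57 = 460*57 = 26220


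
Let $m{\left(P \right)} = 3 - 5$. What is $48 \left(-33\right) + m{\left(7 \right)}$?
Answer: $-1586$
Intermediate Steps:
$m{\left(P \right)} = -2$ ($m{\left(P \right)} = 3 - 5 = -2$)
$48 \left(-33\right) + m{\left(7 \right)} = 48 \left(-33\right) - 2 = -1584 - 2 = -1586$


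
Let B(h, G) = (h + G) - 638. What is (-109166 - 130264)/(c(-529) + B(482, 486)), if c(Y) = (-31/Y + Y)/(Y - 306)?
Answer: -3525327415/4868192 ≈ -724.16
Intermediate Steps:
B(h, G) = -638 + G + h (B(h, G) = (G + h) - 638 = -638 + G + h)
c(Y) = (Y - 31/Y)/(-306 + Y)
(-109166 - 130264)/(c(-529) + B(482, 486)) = (-109166 - 130264)/((-31 + (-529)²)/((-529)*(-306 - 529)) + (-638 + 486 + 482)) = -239430/(-1/529*(-31 + 279841)/(-835) + 330) = -239430/(-1/529*(-1/835)*279810 + 330) = -239430/(55962/88343 + 330) = -239430/29209152/88343 = -239430*88343/29209152 = -3525327415/4868192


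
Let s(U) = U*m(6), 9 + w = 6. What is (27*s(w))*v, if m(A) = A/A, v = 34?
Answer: -2754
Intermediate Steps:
w = -3 (w = -9 + 6 = -3)
m(A) = 1
s(U) = U (s(U) = U*1 = U)
(27*s(w))*v = (27*(-3))*34 = -81*34 = -2754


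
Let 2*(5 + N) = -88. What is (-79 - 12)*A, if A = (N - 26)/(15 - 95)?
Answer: -1365/16 ≈ -85.313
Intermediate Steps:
N = -49 (N = -5 + (½)*(-88) = -5 - 44 = -49)
A = 15/16 (A = (-49 - 26)/(15 - 95) = -75/(-80) = -75*(-1/80) = 15/16 ≈ 0.93750)
(-79 - 12)*A = (-79 - 12)*(15/16) = -91*15/16 = -1365/16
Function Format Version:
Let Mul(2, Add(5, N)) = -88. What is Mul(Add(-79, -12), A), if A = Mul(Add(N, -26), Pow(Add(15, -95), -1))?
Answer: Rational(-1365, 16) ≈ -85.313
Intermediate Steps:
N = -49 (N = Add(-5, Mul(Rational(1, 2), -88)) = Add(-5, -44) = -49)
A = Rational(15, 16) (A = Mul(Add(-49, -26), Pow(Add(15, -95), -1)) = Mul(-75, Pow(-80, -1)) = Mul(-75, Rational(-1, 80)) = Rational(15, 16) ≈ 0.93750)
Mul(Add(-79, -12), A) = Mul(Add(-79, -12), Rational(15, 16)) = Mul(-91, Rational(15, 16)) = Rational(-1365, 16)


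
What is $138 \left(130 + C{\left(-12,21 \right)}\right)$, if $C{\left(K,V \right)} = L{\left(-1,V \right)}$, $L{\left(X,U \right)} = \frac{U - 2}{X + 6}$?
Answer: $\frac{92322}{5} \approx 18464.0$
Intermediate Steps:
$L{\left(X,U \right)} = \frac{-2 + U}{6 + X}$
$C{\left(K,V \right)} = - \frac{2}{5} + \frac{V}{5}$ ($C{\left(K,V \right)} = \frac{-2 + V}{6 - 1} = \frac{-2 + V}{5} = - \frac{2}{5} + \frac{V}{5}$)
$138 \left(130 + C{\left(-12,21 \right)}\right) = 138 \left(130 + \left(- \frac{2}{5} + \frac{1}{5} \cdot 21\right)\right) = 138 \left(130 + \left(- \frac{2}{5} + \frac{21}{5}\right)\right) = 138 \left(130 + \frac{19}{5}\right) = 138 \cdot \frac{669}{5} = \frac{92322}{5}$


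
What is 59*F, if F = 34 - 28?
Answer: 354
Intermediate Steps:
F = 6
59*F = 59*6 = 354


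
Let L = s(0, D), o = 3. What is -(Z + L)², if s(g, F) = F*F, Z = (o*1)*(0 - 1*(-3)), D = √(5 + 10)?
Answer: -576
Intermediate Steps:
D = √15 ≈ 3.8730
Z = 9 (Z = (3*1)*(0 - 1*(-3)) = 3*(0 + 3) = 3*3 = 9)
s(g, F) = F²
L = 15 (L = (√15)² = 15)
-(Z + L)² = -(9 + 15)² = -1*24² = -1*576 = -576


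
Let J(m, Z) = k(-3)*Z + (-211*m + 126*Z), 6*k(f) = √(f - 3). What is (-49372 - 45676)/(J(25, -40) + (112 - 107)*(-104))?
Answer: 617907048/70438495 - 380192*I*√6/70438495 ≈ 8.7723 - 0.013221*I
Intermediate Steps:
k(f) = √(-3 + f)/6 (k(f) = √(f - 3)/6 = √(-3 + f)/6)
J(m, Z) = -211*m + 126*Z + I*Z*√6/6 (J(m, Z) = (√(-3 - 3)/6)*Z + (-211*m + 126*Z) = (√(-6)/6)*Z + (-211*m + 126*Z) = ((I*√6)/6)*Z + (-211*m + 126*Z) = (I*√6/6)*Z + (-211*m + 126*Z) = I*Z*√6/6 + (-211*m + 126*Z) = -211*m + 126*Z + I*Z*√6/6)
(-49372 - 45676)/(J(25, -40) + (112 - 107)*(-104)) = (-49372 - 45676)/((-211*25 + 126*(-40) + (⅙)*I*(-40)*√6) + (112 - 107)*(-104)) = -95048/((-5275 - 5040 - 20*I*√6/3) + 5*(-104)) = -95048/((-10315 - 20*I*√6/3) - 520) = -95048/(-10835 - 20*I*√6/3)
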